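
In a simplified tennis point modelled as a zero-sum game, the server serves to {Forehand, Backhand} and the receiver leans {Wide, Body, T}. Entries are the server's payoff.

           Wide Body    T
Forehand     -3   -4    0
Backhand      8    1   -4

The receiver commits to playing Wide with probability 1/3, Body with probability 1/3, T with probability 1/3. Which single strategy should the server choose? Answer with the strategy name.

Expected payoff of Forehand: (1/3)·(-3) + (1/3)·(-4) + (1/3)·0 = -7/3.
Expected payoff of Backhand: (1/3)·8 + (1/3)·1 + (1/3)·(-4) = 5/3.
The largest is 5/3, so the server's best response is Backhand.

Backhand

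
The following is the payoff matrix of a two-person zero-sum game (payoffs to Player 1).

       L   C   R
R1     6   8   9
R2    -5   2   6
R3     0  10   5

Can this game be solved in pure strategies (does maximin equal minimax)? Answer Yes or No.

Row minima: R1 → 6, R2 → -5, R3 → 0; maximin = 6.
Column maxima: L → 6, C → 10, R → 9; minimax = 6.
maximin = minimax = 6, so a saddle point exists.

Yes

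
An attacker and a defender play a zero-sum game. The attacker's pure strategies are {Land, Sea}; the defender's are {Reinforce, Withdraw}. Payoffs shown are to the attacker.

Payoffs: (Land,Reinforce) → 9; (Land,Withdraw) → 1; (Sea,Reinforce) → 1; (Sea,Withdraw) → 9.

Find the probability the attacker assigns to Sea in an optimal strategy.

1/2

Row minima: Land → 1, Sea → 1; maximin = 1.
Column maxima: Reinforce → 9, Withdraw → 9; minimax = 9.
1 ≠ 9, so there is no saddle point; optimal play is mixed.
Let the attacker play Land with probability p. Expected payoff against Reinforce: 9p + 1(1−p) = 8p + 1; against Withdraw: 1p + 9(1−p) = −8p + 9.
Setting these equal: 8p + 1 = −8p + 9 ⇒ 16p = 8 ⇒ p = 1/2, and the value is (8)·(1/2) + 1 = 5.
For the defender: with q = P(Reinforce), equating Land's and Sea's payoffs gives 8q + 1 = −8q + 9 ⇒ q = 1/2.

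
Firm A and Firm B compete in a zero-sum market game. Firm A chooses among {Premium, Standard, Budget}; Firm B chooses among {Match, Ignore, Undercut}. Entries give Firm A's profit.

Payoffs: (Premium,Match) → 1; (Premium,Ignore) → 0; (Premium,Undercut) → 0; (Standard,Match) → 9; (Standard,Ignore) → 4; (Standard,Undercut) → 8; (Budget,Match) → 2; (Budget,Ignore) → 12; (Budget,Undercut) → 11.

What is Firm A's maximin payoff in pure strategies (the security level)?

Row minima: Premium → 0, Standard → 4, Budget → 2.
The best of these is 4.

4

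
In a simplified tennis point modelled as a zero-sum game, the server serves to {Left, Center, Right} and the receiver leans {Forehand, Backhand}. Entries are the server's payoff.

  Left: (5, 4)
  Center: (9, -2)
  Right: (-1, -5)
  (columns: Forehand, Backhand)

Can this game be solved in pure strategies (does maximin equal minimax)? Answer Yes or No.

Yes

Row minima: Left → 4, Center → -2, Right → -5; maximin = 4.
Column maxima: Forehand → 9, Backhand → 4; minimax = 4.
maximin = minimax = 4, so a saddle point exists.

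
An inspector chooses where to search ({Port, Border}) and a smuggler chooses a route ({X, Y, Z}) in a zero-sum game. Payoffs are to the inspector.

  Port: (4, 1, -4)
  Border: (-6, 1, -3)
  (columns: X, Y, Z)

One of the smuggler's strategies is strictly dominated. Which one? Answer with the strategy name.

Z holds the inspector's payoff strictly below Y in every row: -4 < 1, -3 < 1.
So Y is strictly dominated for the smuggler.

Y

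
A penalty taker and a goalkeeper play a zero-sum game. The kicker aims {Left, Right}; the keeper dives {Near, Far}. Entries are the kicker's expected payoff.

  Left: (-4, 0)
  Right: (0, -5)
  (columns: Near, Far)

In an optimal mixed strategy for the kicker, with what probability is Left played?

5/9

Row minima: Left → -4, Right → -5; maximin = -4.
Column maxima: Near → 0, Far → 0; minimax = 0.
-4 ≠ 0, so there is no saddle point; optimal play is mixed.
Let the kicker play Left with probability p. Expected payoff against Near: (-4)p + 0(1−p) = −4p; against Far: 0p + (-5)(1−p) = 5p − 5.
Setting these equal: −4p = 5p − 5 ⇒ −9p = -5 ⇒ p = 5/9, and the value is (-4)·(5/9) = -20/9.
For the keeper: with q = P(Near), equating Left's and Right's payoffs gives −4q = 5q − 5 ⇒ q = 5/9.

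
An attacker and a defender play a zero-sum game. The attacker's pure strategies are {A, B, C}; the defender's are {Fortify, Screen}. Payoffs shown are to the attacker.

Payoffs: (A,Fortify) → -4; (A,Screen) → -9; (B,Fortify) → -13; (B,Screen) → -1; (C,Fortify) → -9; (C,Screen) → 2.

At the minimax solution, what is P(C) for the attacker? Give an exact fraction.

5/16

Row minima: A → -9, B → -13, C → -9; maximin = -9.
Column maxima: Fortify → -4, Screen → 2; minimax = -4.
-9 ≠ -4, so there is no saddle point; optimal play is mixed.
B is strictly dominated by C, so the attacker never plays it.
On the remaining 2×2 (A, C vs Fortify, Screen):
Let the attacker play A with probability p. Expected payoff against Fortify: (-4)p + (-9)(1−p) = 5p − 9; against Screen: (-9)p + 2(1−p) = −11p + 2.
Setting these equal: 5p − 9 = −11p + 2 ⇒ 16p = 11 ⇒ p = 11/16, and the value is (5)·(11/16) − 9 = -89/16.
For the defender: with q = P(Fortify), equating A's and C's payoffs gives 5q − 9 = −11q + 2 ⇒ q = 11/16.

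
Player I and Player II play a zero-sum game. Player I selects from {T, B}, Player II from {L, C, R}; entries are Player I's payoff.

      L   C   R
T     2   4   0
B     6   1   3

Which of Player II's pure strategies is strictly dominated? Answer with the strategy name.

R holds Player I's payoff strictly below L in every row: 0 < 2, 3 < 6.
So L is strictly dominated for Player II.

L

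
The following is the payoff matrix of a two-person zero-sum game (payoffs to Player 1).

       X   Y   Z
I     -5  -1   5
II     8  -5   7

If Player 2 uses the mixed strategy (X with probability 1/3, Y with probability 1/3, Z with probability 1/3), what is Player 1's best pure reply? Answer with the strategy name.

Expected payoff of I: (1/3)·(-5) + (1/3)·(-1) + (1/3)·5 = -1/3.
Expected payoff of II: (1/3)·8 + (1/3)·(-5) + (1/3)·7 = 10/3.
The largest is 10/3, so Player 1's best response is II.

II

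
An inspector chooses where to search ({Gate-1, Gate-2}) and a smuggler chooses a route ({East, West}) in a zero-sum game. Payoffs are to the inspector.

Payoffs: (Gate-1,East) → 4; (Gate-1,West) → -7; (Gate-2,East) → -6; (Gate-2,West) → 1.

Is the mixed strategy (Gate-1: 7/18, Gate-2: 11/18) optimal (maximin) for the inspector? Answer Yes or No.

Against East this mix gives (7/18)·4 + (11/18)·(-6) = -19/9.
Against West this mix gives (7/18)·(-7) + (11/18)·1 = -19/9.
All of the smuggler's active replies (East, West) yield -19/9, and no column does worse for the inspector. The mix makes the smuggler indifferent and guarantees -19/9, so it is optimal.

Yes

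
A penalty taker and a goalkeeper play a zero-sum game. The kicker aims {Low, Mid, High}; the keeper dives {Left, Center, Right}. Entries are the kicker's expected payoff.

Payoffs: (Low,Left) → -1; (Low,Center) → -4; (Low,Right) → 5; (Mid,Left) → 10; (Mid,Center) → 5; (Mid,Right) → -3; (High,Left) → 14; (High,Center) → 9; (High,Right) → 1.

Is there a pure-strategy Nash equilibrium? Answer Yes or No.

Row minima: Low → -4, Mid → -3, High → 1; maximin = 1.
Column maxima: Left → 14, Center → 9, Right → 5; minimax = 5.
1 ≠ 5, so no pure-strategy equilibrium exists.

No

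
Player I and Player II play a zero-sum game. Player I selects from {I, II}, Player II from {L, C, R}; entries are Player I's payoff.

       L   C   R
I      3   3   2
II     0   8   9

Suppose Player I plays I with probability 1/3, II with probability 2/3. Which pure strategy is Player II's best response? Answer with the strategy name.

L

If Player II plays L, Player I's expected payoff is (1/3)·3 + (2/3)·0 = 1.
If Player II plays C, Player I's expected payoff is (1/3)·3 + (2/3)·8 = 19/3.
If Player II plays R, Player I's expected payoff is (1/3)·2 + (2/3)·9 = 20/3.
Player II minimizes Player I's payoff; the smallest is 1, so the best response is L.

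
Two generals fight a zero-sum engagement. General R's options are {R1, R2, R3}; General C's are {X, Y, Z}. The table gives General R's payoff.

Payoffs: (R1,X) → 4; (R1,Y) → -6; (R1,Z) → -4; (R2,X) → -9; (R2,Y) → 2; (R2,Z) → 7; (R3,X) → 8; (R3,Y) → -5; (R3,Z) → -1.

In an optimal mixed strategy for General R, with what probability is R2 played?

Row minima: R1 → -6, R2 → -9, R3 → -5; maximin = -5.
Column maxima: X → 8, Y → 2, Z → 7; minimax = 2.
-5 ≠ 2, so there is no saddle point; optimal play is mixed.
R1 is strictly dominated by R3, so General R never plays it.
Z is strictly dominated by Y (it gives General R strictly more in every row), so General C never plays it.
On the remaining 2×2 (R2, R3 vs X, Y):
Let General R play R2 with probability p. Expected payoff against X: (-9)p + 8(1−p) = −17p + 8; against Y: 2p + (-5)(1−p) = 7p − 5.
Setting these equal: −17p + 8 = 7p − 5 ⇒ −24p = -13 ⇒ p = 13/24, and the value is (-17)·(13/24) + 8 = -29/24.
For General C: with q = P(X), equating R2's and R3's payoffs gives −11q + 2 = 13q − 5 ⇒ q = 7/24.

13/24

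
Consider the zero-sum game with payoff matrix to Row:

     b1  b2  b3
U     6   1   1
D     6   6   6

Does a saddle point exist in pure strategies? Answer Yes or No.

Yes

Row minima: U → 1, D → 6; maximin = 6.
Column maxima: b1 → 6, b2 → 6, b3 → 6; minimax = 6.
maximin = minimax = 6, so a saddle point exists.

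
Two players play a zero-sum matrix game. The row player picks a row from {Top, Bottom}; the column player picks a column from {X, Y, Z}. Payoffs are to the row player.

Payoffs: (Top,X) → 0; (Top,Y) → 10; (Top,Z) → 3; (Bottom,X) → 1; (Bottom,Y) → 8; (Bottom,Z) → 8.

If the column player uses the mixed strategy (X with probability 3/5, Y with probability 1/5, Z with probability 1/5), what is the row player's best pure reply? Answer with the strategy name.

Expected payoff of Top: (3/5)·0 + (1/5)·10 + (1/5)·3 = 13/5.
Expected payoff of Bottom: (3/5)·1 + (1/5)·8 + (1/5)·8 = 19/5.
The largest is 19/5, so the row player's best response is Bottom.

Bottom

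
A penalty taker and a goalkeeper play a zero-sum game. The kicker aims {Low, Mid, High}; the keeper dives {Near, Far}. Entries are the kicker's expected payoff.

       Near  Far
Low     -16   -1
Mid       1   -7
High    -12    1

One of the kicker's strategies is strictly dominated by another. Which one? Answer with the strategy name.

Low

High gives a strictly higher payoff than Low against every column: -12 > -16, 1 > -1.
So Low is strictly dominated and the kicker never plays it.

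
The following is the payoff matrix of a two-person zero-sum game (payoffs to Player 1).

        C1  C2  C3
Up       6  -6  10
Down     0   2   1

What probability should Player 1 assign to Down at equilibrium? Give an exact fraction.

6/7

Row minima: Up → -6, Down → 0; maximin = 0.
Column maxima: C1 → 6, C2 → 2, C3 → 10; minimax = 2.
0 ≠ 2, so there is no saddle point; optimal play is mixed.
C3 is strictly dominated by C1 (it gives Player 1 strictly more in every row), so Player 2 never plays it.
On the remaining 2×2 (Up, Down vs C1, C2):
Let Player 1 play Up with probability p. Expected payoff against C1: 6p + 0(1−p) = 6p; against C2: (-6)p + 2(1−p) = −8p + 2.
Setting these equal: 6p = −8p + 2 ⇒ 14p = 2 ⇒ p = 1/7, and the value is (6)·(1/7) = 6/7.
For Player 2: with q = P(C1), equating Up's and Down's payoffs gives 12q − 6 = −2q + 2 ⇒ q = 4/7.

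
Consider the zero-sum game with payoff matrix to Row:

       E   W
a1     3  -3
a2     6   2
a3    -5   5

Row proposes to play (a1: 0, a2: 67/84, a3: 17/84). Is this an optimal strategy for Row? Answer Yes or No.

No

Against E this mix gives (67/84)·6 + (17/84)·(-5) = 317/84.
Against W this mix gives (67/84)·2 + (17/84)·5 = 73/28.
Column will play W, holding Row to 73/28. Shifting weight toward the row that does better against W would raise this floor (the equalizing mix achieves 20/7 against both W and E), so the proposed strategy is not optimal.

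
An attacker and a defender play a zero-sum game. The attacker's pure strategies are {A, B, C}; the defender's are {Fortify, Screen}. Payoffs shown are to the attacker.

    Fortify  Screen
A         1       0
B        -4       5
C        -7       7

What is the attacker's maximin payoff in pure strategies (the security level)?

Row minima: A → 0, B → -4, C → -7.
The best of these is 0.

0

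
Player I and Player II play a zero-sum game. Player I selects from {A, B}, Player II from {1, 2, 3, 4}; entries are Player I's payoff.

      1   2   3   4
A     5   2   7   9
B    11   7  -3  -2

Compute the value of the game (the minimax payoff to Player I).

11/3

Row minima: A → 2, B → -3; maximin = 2.
Column maxima: 1 → 11, 2 → 7, 3 → 7, 4 → 9; minimax = 7.
2 ≠ 7, so there is no saddle point; optimal play is mixed.
1 is strictly dominated by 2 (it gives Player I strictly more in every row), so Player II never plays it.
4 is strictly dominated by 3 (it gives Player I strictly more in every row), so Player II never plays it.
On the remaining 2×2 (A, B vs 2, 3):
Let Player I play A with probability p. Expected payoff against 2: 2p + 7(1−p) = −5p + 7; against 3: 7p + (-3)(1−p) = 10p − 3.
Setting these equal: −5p + 7 = 10p − 3 ⇒ −15p = -10 ⇒ p = 2/3, and the value is (-5)·(2/3) + 7 = 11/3.
For Player II: with q = P(2), equating A's and B's payoffs gives −5q + 7 = 10q − 3 ⇒ q = 2/3.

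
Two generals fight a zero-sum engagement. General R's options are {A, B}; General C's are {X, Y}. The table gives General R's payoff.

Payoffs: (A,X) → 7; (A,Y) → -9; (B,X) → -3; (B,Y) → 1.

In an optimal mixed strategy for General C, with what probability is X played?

Row minima: A → -9, B → -3; maximin = -3.
Column maxima: X → 7, Y → 1; minimax = 1.
-3 ≠ 1, so there is no saddle point; optimal play is mixed.
Let General R play A with probability p. Expected payoff against X: 7p + (-3)(1−p) = 10p − 3; against Y: (-9)p + 1(1−p) = −10p + 1.
Setting these equal: 10p − 3 = −10p + 1 ⇒ 20p = 4 ⇒ p = 1/5, and the value is (10)·(1/5) − 3 = -1.
For General C: with q = P(X), equating A's and B's payoffs gives 16q − 9 = −4q + 1 ⇒ q = 1/2.

1/2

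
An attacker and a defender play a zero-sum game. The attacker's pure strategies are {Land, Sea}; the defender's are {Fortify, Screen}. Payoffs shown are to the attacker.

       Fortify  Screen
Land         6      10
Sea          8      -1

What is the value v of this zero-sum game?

Row minima: Land → 6, Sea → -1; maximin = 6.
Column maxima: Fortify → 8, Screen → 10; minimax = 8.
6 ≠ 8, so there is no saddle point; optimal play is mixed.
Let the attacker play Land with probability p. Expected payoff against Fortify: 6p + 8(1−p) = −2p + 8; against Screen: 10p + (-1)(1−p) = 11p − 1.
Setting these equal: −2p + 8 = 11p − 1 ⇒ −13p = -9 ⇒ p = 9/13, and the value is (-2)·(9/13) + 8 = 86/13.
For the defender: with q = P(Fortify), equating Land's and Sea's payoffs gives −4q + 10 = 9q − 1 ⇒ q = 11/13.

86/13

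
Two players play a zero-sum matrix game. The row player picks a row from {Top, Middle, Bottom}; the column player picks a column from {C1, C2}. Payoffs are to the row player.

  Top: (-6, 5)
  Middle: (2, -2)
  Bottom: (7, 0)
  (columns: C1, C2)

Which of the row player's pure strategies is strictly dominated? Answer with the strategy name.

Middle

Bottom gives a strictly higher payoff than Middle against every column: 7 > 2, 0 > -2.
So Middle is strictly dominated and the row player never plays it.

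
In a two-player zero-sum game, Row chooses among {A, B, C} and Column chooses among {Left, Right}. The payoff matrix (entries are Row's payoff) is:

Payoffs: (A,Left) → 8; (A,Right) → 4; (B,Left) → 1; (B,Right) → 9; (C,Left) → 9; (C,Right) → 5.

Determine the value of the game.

Row minima: A → 4, B → 1, C → 5; maximin = 5.
Column maxima: Left → 9, Right → 9; minimax = 9.
5 ≠ 9, so there is no saddle point; optimal play is mixed.
A is strictly dominated by C, so Row never plays it.
On the remaining 2×2 (B, C vs Left, Right):
Let Row play B with probability p. Expected payoff against Left: 1p + 9(1−p) = −8p + 9; against Right: 9p + 5(1−p) = 4p + 5.
Setting these equal: −8p + 9 = 4p + 5 ⇒ −12p = -4 ⇒ p = 1/3, and the value is (-8)·(1/3) + 9 = 19/3.
For Column: with q = P(Left), equating B's and C's payoffs gives −8q + 9 = 4q + 5 ⇒ q = 1/3.

19/3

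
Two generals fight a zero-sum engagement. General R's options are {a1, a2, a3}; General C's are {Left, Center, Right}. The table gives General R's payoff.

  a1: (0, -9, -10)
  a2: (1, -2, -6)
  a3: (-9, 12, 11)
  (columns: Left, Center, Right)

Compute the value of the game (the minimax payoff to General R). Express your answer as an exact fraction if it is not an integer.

Row minima: a1 → -10, a2 → -6, a3 → -9; maximin = -6.
Column maxima: Left → 1, Center → 12, Right → 11; minimax = 1.
-6 ≠ 1, so there is no saddle point; optimal play is mixed.
a1 is strictly dominated by a2, so General R never plays it.
Center is strictly dominated by Right (it gives General R strictly more in every row), so General C never plays it.
On the remaining 2×2 (a2, a3 vs Left, Right):
Let General R play a2 with probability p. Expected payoff against Left: 1p + (-9)(1−p) = 10p − 9; against Right: (-6)p + 11(1−p) = −17p + 11.
Setting these equal: 10p − 9 = −17p + 11 ⇒ 27p = 20 ⇒ p = 20/27, and the value is (10)·(20/27) − 9 = -43/27.
For General C: with q = P(Left), equating a2's and a3's payoffs gives 7q − 6 = −20q + 11 ⇒ q = 17/27.

-43/27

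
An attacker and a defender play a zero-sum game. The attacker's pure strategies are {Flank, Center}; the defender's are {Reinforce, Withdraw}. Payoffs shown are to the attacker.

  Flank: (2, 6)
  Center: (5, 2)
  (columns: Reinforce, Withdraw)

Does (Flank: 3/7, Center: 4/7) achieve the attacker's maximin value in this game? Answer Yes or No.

Yes

Against Reinforce this mix gives (3/7)·2 + (4/7)·5 = 26/7.
Against Withdraw this mix gives (3/7)·6 + (4/7)·2 = 26/7.
All of the defender's active replies (Reinforce, Withdraw) yield 26/7, and no column does worse for the attacker. The mix makes the defender indifferent and guarantees 26/7, so it is optimal.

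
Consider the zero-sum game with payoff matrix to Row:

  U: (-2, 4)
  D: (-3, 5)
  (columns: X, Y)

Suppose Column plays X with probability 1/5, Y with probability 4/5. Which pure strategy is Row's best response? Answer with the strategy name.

Expected payoff of U: (1/5)·(-2) + (4/5)·4 = 14/5.
Expected payoff of D: (1/5)·(-3) + (4/5)·5 = 17/5.
The largest is 17/5, so Row's best response is D.

D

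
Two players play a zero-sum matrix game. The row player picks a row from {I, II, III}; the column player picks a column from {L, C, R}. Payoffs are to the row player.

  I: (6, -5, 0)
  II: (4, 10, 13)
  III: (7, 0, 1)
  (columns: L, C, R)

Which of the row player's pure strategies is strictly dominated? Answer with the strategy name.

I

III gives a strictly higher payoff than I against every column: 7 > 6, 0 > -5, 1 > 0.
So I is strictly dominated and the row player never plays it.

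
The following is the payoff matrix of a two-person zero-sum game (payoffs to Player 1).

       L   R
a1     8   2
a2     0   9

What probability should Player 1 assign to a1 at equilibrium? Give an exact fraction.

Row minima: a1 → 2, a2 → 0; maximin = 2.
Column maxima: L → 8, R → 9; minimax = 8.
2 ≠ 8, so there is no saddle point; optimal play is mixed.
Let Player 1 play a1 with probability p. Expected payoff against L: 8p + 0(1−p) = 8p; against R: 2p + 9(1−p) = −7p + 9.
Setting these equal: 8p = −7p + 9 ⇒ 15p = 9 ⇒ p = 3/5, and the value is (8)·(3/5) = 24/5.
For Player 2: with q = P(L), equating a1's and a2's payoffs gives 6q + 2 = −9q + 9 ⇒ q = 7/15.

3/5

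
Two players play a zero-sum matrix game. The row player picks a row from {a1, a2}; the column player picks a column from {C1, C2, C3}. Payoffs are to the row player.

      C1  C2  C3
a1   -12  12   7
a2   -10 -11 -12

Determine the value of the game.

Row minima: a1 → -12, a2 → -12; maximin = -12.
Column maxima: C1 → -10, C2 → 12, C3 → 7; minimax = -10.
-12 ≠ -10, so there is no saddle point; optimal play is mixed.
C2 is strictly dominated by C3 (it gives the row player strictly more in every row), so the column player never plays it.
On the remaining 2×2 (a1, a2 vs C1, C3):
Let the row player play a1 with probability p. Expected payoff against C1: (-12)p + (-10)(1−p) = −2p − 10; against C3: 7p + (-12)(1−p) = 19p − 12.
Setting these equal: −2p − 10 = 19p − 12 ⇒ −21p = -2 ⇒ p = 2/21, and the value is (-2)·(2/21) − 10 = -214/21.
For the column player: with q = P(C1), equating a1's and a2's payoffs gives −19q + 7 = 2q − 12 ⇒ q = 19/21.

-214/21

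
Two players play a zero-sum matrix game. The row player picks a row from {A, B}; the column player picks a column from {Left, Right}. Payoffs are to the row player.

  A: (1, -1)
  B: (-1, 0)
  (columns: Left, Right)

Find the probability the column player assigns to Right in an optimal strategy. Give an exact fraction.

2/3

Row minima: A → -1, B → -1; maximin = -1.
Column maxima: Left → 1, Right → 0; minimax = 0.
-1 ≠ 0, so there is no saddle point; optimal play is mixed.
Let the row player play A with probability p. Expected payoff against Left: 1p + (-1)(1−p) = 2p − 1; against Right: (-1)p + 0(1−p) = −p.
Setting these equal: 2p − 1 = −p ⇒ 3p = 1 ⇒ p = 1/3, and the value is (2)·(1/3) − 1 = -1/3.
For the column player: with q = P(Left), equating A's and B's payoffs gives 2q − 1 = −q ⇒ q = 1/3.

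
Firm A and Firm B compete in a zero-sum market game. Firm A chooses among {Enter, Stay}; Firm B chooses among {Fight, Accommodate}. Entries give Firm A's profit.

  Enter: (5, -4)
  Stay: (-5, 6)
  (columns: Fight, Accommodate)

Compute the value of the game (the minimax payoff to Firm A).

Row minima: Enter → -4, Stay → -5; maximin = -4.
Column maxima: Fight → 5, Accommodate → 6; minimax = 5.
-4 ≠ 5, so there is no saddle point; optimal play is mixed.
Let Firm A play Enter with probability p. Expected payoff against Fight: 5p + (-5)(1−p) = 10p − 5; against Accommodate: (-4)p + 6(1−p) = −10p + 6.
Setting these equal: 10p − 5 = −10p + 6 ⇒ 20p = 11 ⇒ p = 11/20, and the value is (10)·(11/20) − 5 = 1/2.
For Firm B: with q = P(Fight), equating Enter's and Stay's payoffs gives 9q − 4 = −11q + 6 ⇒ q = 1/2.

1/2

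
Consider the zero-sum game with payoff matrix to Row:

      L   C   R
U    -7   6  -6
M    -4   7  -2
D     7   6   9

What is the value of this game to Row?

73/12

Row minima: U → -7, M → -4, D → 6; maximin = 6.
Column maxima: L → 7, C → 7, R → 9; minimax = 7.
6 ≠ 7, so there is no saddle point; optimal play is mixed.
U is strictly dominated by M, so Row never plays it.
R is strictly dominated by L (it gives Row strictly more in every row), so Column never plays it.
On the remaining 2×2 (M, D vs L, C):
Let Row play M with probability p. Expected payoff against L: (-4)p + 7(1−p) = −11p + 7; against C: 7p + 6(1−p) = p + 6.
Setting these equal: −11p + 7 = p + 6 ⇒ −12p = -1 ⇒ p = 1/12, and the value is (-11)·(1/12) + 7 = 73/12.
For Column: with q = P(L), equating M's and D's payoffs gives −11q + 7 = q + 6 ⇒ q = 1/12.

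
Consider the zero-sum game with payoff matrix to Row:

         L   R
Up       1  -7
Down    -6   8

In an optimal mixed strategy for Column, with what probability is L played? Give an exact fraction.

Row minima: Up → -7, Down → -6; maximin = -6.
Column maxima: L → 1, R → 8; minimax = 1.
-6 ≠ 1, so there is no saddle point; optimal play is mixed.
Let Row play Up with probability p. Expected payoff against L: 1p + (-6)(1−p) = 7p − 6; against R: (-7)p + 8(1−p) = −15p + 8.
Setting these equal: 7p − 6 = −15p + 8 ⇒ 22p = 14 ⇒ p = 7/11, and the value is (7)·(7/11) − 6 = -17/11.
For Column: with q = P(L), equating Up's and Down's payoffs gives 8q − 7 = −14q + 8 ⇒ q = 15/22.

15/22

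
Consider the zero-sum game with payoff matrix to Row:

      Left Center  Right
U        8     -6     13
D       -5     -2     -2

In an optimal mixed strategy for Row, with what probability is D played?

14/17

Row minima: U → -6, D → -5; maximin = -5.
Column maxima: Left → 8, Center → -2, Right → 13; minimax = -2.
-5 ≠ -2, so there is no saddle point; optimal play is mixed.
Right is strictly dominated by Left (it gives Row strictly more in every row), so Column never plays it.
On the remaining 2×2 (U, D vs Left, Center):
Let Row play U with probability p. Expected payoff against Left: 8p + (-5)(1−p) = 13p − 5; against Center: (-6)p + (-2)(1−p) = −4p − 2.
Setting these equal: 13p − 5 = −4p − 2 ⇒ 17p = 3 ⇒ p = 3/17, and the value is (13)·(3/17) − 5 = -46/17.
For Column: with q = P(Left), equating U's and D's payoffs gives 14q − 6 = −3q − 2 ⇒ q = 4/17.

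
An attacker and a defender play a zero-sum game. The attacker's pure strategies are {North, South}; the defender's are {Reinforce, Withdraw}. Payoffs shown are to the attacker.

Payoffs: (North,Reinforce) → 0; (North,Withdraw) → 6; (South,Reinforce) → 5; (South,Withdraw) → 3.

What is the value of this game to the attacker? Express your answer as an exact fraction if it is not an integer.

Row minima: North → 0, South → 3; maximin = 3.
Column maxima: Reinforce → 5, Withdraw → 6; minimax = 5.
3 ≠ 5, so there is no saddle point; optimal play is mixed.
Let the attacker play North with probability p. Expected payoff against Reinforce: 0p + 5(1−p) = −5p + 5; against Withdraw: 6p + 3(1−p) = 3p + 3.
Setting these equal: −5p + 5 = 3p + 3 ⇒ −8p = -2 ⇒ p = 1/4, and the value is (-5)·(1/4) + 5 = 15/4.
For the defender: with q = P(Reinforce), equating North's and South's payoffs gives −6q + 6 = 2q + 3 ⇒ q = 3/8.

15/4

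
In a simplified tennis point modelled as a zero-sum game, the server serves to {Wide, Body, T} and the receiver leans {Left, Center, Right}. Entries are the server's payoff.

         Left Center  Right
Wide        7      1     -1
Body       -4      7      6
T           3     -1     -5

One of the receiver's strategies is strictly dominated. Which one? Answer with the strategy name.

Right holds the server's payoff strictly below Center in every row: -1 < 1, 6 < 7, -5 < -1.
So Center is strictly dominated for the receiver.

Center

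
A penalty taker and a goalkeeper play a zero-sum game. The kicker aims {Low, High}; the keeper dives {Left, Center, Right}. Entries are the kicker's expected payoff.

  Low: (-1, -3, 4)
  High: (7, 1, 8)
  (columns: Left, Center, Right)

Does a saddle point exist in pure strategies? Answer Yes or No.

Row minima: Low → -3, High → 1; maximin = 1.
Column maxima: Left → 7, Center → 1, Right → 8; minimax = 1.
maximin = minimax = 1, so a saddle point exists.

Yes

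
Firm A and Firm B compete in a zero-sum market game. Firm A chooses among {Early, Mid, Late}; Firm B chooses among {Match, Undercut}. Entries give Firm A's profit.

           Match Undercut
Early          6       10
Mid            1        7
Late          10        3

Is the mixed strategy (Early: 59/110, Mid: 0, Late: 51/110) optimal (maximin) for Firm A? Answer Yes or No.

No

Against Match this mix gives (59/110)·6 + (51/110)·10 = 432/55.
Against Undercut this mix gives (59/110)·10 + (51/110)·3 = 743/110.
Firm B will play Undercut, holding Firm A to 743/110. Shifting weight toward the row that does better against Undercut would raise this floor (the equalizing mix achieves 82/11 against both Undercut and Match), so the proposed strategy is not optimal.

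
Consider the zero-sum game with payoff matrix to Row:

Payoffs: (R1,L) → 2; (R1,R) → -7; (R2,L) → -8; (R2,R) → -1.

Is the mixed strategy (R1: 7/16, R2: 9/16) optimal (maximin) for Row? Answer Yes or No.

Against L this mix gives (7/16)·2 + (9/16)·(-8) = -29/8.
Against R this mix gives (7/16)·(-7) + (9/16)·(-1) = -29/8.
All of Column's active replies (L, R) yield -29/8, and no column does worse for Row. The mix makes Column indifferent and guarantees -29/8, so it is optimal.

Yes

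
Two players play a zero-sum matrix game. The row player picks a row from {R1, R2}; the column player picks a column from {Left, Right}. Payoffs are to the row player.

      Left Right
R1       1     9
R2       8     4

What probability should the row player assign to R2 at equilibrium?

2/3

Row minima: R1 → 1, R2 → 4; maximin = 4.
Column maxima: Left → 8, Right → 9; minimax = 8.
4 ≠ 8, so there is no saddle point; optimal play is mixed.
Let the row player play R1 with probability p. Expected payoff against Left: 1p + 8(1−p) = −7p + 8; against Right: 9p + 4(1−p) = 5p + 4.
Setting these equal: −7p + 8 = 5p + 4 ⇒ −12p = -4 ⇒ p = 1/3, and the value is (-7)·(1/3) + 8 = 17/3.
For the column player: with q = P(Left), equating R1's and R2's payoffs gives −8q + 9 = 4q + 4 ⇒ q = 5/12.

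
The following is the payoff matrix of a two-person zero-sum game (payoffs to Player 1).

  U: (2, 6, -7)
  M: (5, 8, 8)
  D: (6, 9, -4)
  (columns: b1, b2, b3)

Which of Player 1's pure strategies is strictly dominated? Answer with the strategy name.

U

M gives a strictly higher payoff than U against every column: 5 > 2, 8 > 6, 8 > -7.
So U is strictly dominated and Player 1 never plays it.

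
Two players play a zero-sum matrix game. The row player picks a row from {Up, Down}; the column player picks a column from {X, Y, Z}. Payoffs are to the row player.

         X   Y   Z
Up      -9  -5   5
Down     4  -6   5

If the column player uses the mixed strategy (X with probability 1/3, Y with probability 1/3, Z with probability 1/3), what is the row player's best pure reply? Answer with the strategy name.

Expected payoff of Up: (1/3)·(-9) + (1/3)·(-5) + (1/3)·5 = -3.
Expected payoff of Down: (1/3)·4 + (1/3)·(-6) + (1/3)·5 = 1.
The largest is 1, so the row player's best response is Down.

Down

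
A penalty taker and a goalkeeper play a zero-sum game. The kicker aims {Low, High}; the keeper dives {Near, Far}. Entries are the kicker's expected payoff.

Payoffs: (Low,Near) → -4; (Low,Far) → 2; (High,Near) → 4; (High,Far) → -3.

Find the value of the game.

Row minima: Low → -4, High → -3; maximin = -3.
Column maxima: Near → 4, Far → 2; minimax = 2.
-3 ≠ 2, so there is no saddle point; optimal play is mixed.
Let the kicker play Low with probability p. Expected payoff against Near: (-4)p + 4(1−p) = −8p + 4; against Far: 2p + (-3)(1−p) = 5p − 3.
Setting these equal: −8p + 4 = 5p − 3 ⇒ −13p = -7 ⇒ p = 7/13, and the value is (-8)·(7/13) + 4 = -4/13.
For the keeper: with q = P(Near), equating Low's and High's payoffs gives −6q + 2 = 7q − 3 ⇒ q = 5/13.

-4/13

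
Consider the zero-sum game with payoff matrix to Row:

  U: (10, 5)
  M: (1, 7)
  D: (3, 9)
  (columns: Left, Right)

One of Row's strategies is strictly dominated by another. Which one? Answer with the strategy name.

D gives a strictly higher payoff than M against every column: 3 > 1, 9 > 7.
So M is strictly dominated and Row never plays it.

M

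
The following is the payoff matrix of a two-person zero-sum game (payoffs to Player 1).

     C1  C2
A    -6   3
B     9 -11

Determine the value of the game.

Row minima: A → -6, B → -11; maximin = -6.
Column maxima: C1 → 9, C2 → 3; minimax = 3.
-6 ≠ 3, so there is no saddle point; optimal play is mixed.
Let Player 1 play A with probability p. Expected payoff against C1: (-6)p + 9(1−p) = −15p + 9; against C2: 3p + (-11)(1−p) = 14p − 11.
Setting these equal: −15p + 9 = 14p − 11 ⇒ −29p = -20 ⇒ p = 20/29, and the value is (-15)·(20/29) + 9 = -39/29.
For Player 2: with q = P(C1), equating A's and B's payoffs gives −9q + 3 = 20q − 11 ⇒ q = 14/29.

-39/29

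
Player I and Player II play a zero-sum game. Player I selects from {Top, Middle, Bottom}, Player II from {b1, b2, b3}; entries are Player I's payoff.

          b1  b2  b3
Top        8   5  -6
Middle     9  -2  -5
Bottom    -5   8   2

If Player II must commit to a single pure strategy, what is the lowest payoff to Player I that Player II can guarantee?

Column maxima: b1 → 9, b2 → 8, b3 → 2.
The smallest of these is 2.

2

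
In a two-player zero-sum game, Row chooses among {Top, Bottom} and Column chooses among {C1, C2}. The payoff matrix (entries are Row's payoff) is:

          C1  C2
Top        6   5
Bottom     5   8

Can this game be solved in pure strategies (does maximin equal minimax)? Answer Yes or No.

Row minima: Top → 5, Bottom → 5; maximin = 5.
Column maxima: C1 → 6, C2 → 8; minimax = 6.
5 ≠ 6, so no pure-strategy equilibrium exists.

No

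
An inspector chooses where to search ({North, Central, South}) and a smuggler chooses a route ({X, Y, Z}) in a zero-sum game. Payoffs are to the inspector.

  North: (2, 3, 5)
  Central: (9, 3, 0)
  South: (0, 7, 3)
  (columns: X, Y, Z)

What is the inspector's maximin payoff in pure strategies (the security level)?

Row minima: North → 2, Central → 0, South → 0.
The best of these is 2.

2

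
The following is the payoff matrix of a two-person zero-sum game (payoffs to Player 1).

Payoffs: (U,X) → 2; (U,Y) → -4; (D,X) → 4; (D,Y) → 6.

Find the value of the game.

4

Row minima: U → -4, D → 4; maximin = 4.
Column maxima: X → 4, Y → 6; minimax = 4.
Since maximin = minimax = 4, there is a saddle point and the value is 4.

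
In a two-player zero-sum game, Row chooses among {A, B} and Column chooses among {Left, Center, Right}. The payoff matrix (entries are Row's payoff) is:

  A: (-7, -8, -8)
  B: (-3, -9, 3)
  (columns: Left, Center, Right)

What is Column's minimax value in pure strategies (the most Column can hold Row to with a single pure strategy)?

-8

Column maxima: Left → -3, Center → -8, Right → 3.
The smallest of these is -8.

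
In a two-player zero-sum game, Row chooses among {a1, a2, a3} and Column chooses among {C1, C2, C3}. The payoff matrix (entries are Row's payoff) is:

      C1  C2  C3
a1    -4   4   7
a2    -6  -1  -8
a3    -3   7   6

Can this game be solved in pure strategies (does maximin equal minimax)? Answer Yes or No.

Yes

Row minima: a1 → -4, a2 → -8, a3 → -3; maximin = -3.
Column maxima: C1 → -3, C2 → 7, C3 → 7; minimax = -3.
maximin = minimax = -3, so a saddle point exists.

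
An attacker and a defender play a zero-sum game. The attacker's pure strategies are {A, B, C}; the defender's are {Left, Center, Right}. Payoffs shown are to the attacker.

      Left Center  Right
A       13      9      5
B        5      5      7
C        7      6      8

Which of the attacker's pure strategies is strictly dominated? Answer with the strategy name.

B

C gives a strictly higher payoff than B against every column: 7 > 5, 6 > 5, 8 > 7.
So B is strictly dominated and the attacker never plays it.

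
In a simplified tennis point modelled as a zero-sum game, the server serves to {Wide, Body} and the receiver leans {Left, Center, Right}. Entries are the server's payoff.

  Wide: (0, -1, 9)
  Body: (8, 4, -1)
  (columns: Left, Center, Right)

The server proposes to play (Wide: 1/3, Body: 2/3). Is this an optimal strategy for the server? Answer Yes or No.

Against Left this mix gives (1/3)·0 + (2/3)·8 = 16/3.
Against Center this mix gives (1/3)·(-1) + (2/3)·4 = 7/3.
Against Right this mix gives (1/3)·9 + (2/3)·(-1) = 7/3.
All of the receiver's active replies (Center, Right) yield 7/3, and no column does worse for the server. The mix makes the receiver indifferent and guarantees 7/3, so it is optimal.

Yes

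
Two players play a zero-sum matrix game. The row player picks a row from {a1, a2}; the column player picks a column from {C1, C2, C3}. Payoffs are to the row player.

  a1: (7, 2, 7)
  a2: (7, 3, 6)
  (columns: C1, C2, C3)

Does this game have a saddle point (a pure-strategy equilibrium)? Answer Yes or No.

Yes

Row minima: a1 → 2, a2 → 3; maximin = 3.
Column maxima: C1 → 7, C2 → 3, C3 → 7; minimax = 3.
maximin = minimax = 3, so a saddle point exists.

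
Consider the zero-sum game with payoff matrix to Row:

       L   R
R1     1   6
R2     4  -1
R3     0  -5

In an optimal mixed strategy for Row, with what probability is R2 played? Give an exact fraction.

1/2

Row minima: R1 → 1, R2 → -1, R3 → -5; maximin = 1.
Column maxima: L → 4, R → 6; minimax = 4.
1 ≠ 4, so there is no saddle point; optimal play is mixed.
R3 is strictly dominated by R1, so Row never plays it.
On the remaining 2×2 (R1, R2 vs L, R):
Let Row play R1 with probability p. Expected payoff against L: 1p + 4(1−p) = −3p + 4; against R: 6p + (-1)(1−p) = 7p − 1.
Setting these equal: −3p + 4 = 7p − 1 ⇒ −10p = -5 ⇒ p = 1/2, and the value is (-3)·(1/2) + 4 = 5/2.
For Column: with q = P(L), equating R1's and R2's payoffs gives −5q + 6 = 5q − 1 ⇒ q = 7/10.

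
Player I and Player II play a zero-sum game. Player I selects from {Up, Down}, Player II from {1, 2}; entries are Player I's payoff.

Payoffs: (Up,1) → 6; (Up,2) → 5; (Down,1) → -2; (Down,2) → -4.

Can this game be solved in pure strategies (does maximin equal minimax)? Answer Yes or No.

Row minima: Up → 5, Down → -4; maximin = 5.
Column maxima: 1 → 6, 2 → 5; minimax = 5.
maximin = minimax = 5, so a saddle point exists.

Yes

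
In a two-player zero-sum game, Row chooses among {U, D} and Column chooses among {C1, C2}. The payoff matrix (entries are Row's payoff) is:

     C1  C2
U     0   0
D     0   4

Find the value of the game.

Row minima: U → 0, D → 0; maximin = 0.
Column maxima: C1 → 0, C2 → 4; minimax = 0.
Since maximin = minimax = 0, there is a saddle point and the value is 0.

0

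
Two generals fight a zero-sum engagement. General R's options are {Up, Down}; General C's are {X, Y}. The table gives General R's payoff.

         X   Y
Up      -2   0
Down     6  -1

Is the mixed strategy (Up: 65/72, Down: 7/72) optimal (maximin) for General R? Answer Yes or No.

Against X this mix gives (65/72)·(-2) + (7/72)·6 = -11/9.
Against Y this mix gives (65/72)·0 + (7/72)·(-1) = -7/72.
General C will play X, holding General R to -11/9. Shifting weight toward the row that does better against X would raise this floor (the equalizing mix achieves -2/9 against both X and Y), so the proposed strategy is not optimal.

No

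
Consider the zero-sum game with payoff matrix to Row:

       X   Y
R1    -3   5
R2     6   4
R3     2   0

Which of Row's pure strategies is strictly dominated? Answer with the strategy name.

R2 gives a strictly higher payoff than R3 against every column: 6 > 2, 4 > 0.
So R3 is strictly dominated and Row never plays it.

R3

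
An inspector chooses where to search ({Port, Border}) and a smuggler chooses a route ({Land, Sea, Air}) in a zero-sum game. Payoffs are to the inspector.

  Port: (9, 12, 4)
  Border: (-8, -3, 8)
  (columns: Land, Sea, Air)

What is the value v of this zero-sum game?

Row minima: Port → 4, Border → -8; maximin = 4.
Column maxima: Land → 9, Sea → 12, Air → 8; minimax = 8.
4 ≠ 8, so there is no saddle point; optimal play is mixed.
Sea is strictly dominated by Land (it gives the inspector strictly more in every row), so the smuggler never plays it.
On the remaining 2×2 (Port, Border vs Land, Air):
Let the inspector play Port with probability p. Expected payoff against Land: 9p + (-8)(1−p) = 17p − 8; against Air: 4p + 8(1−p) = −4p + 8.
Setting these equal: 17p − 8 = −4p + 8 ⇒ 21p = 16 ⇒ p = 16/21, and the value is (17)·(16/21) − 8 = 104/21.
For the smuggler: with q = P(Land), equating Port's and Border's payoffs gives 5q + 4 = −16q + 8 ⇒ q = 4/21.

104/21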